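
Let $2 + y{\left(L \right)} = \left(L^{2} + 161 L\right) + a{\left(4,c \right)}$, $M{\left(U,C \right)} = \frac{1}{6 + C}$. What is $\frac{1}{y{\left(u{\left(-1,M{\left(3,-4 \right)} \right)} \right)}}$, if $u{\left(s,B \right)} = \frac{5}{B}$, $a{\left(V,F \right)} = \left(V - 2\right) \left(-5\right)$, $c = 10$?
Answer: $\frac{1}{1698} \approx 0.00058893$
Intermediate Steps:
$a{\left(V,F \right)} = 10 - 5 V$ ($a{\left(V,F \right)} = \left(-2 + V\right) \left(-5\right) = 10 - 5 V$)
$y{\left(L \right)} = -12 + L^{2} + 161 L$ ($y{\left(L \right)} = -2 + \left(\left(L^{2} + 161 L\right) + \left(10 - 20\right)\right) = -2 - \left(10 - L^{2} - 161 L\right) = -2 + \left(-10 + L^{2} + 161 L\right) = -12 + L^{2} + 161 L$)
$\frac{1}{y{\left(u{\left(-1,M{\left(3,-4 \right)} \right)} \right)}} = \frac{1}{-12 + \left(\frac{5}{\frac{1}{6 - 4}}\right)^{2} + 161 \frac{5}{\frac{1}{6 - 4}}} = \frac{1}{-12 + \left(\frac{5}{\frac{1}{2}}\right)^{2} + 161 \frac{5}{\frac{1}{2}}} = \frac{1}{-12 + \left(5 \frac{1}{\frac{1}{2}}\right)^{2} + 161 \cdot 5 \frac{1}{\frac{1}{2}}} = \frac{1}{-12 + \left(5 \cdot 2\right)^{2} + 161 \cdot 5 \cdot 2} = \frac{1}{-12 + 10^{2} + 161 \cdot 10} = \frac{1}{-12 + 100 + 1610} = \frac{1}{1698}$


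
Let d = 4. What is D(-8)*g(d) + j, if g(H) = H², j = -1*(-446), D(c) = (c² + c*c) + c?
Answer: 2366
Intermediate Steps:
D(c) = c + 2*c² (D(c) = (c² + c²) + c = 2*c² + c = c + 2*c²)
j = 446
D(-8)*g(d) + j = -8*(1 + 2*(-8))*4² + 446 = -8*(1 - 16)*16 + 446 = -8*(-15)*16 + 446 = 120*16 + 446 = 1920 + 446 = 2366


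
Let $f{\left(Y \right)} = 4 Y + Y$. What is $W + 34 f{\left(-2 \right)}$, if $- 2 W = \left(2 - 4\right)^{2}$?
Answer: $-342$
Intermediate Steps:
$f{\left(Y \right)} = 5 Y$
$W = -2$ ($W = - \frac{\left(2 - 4\right)^{2}}{2} = - \frac{\left(-2\right)^{2}}{2} = \left(- \frac{1}{2}\right) 4 = -2$)
$W + 34 f{\left(-2 \right)} = -2 + 34 \cdot 5 \left(-2\right) = -2 + 34 \left(-10\right) = -2 - 340 = -342$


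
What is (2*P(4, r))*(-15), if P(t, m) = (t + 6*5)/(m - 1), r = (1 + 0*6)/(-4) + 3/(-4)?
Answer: 510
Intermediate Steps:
r = -1 (r = (1 + 0)*(-¼) + 3*(-¼) = 1*(-¼) - ¾ = -¼ - ¾ = -1)
P(t, m) = (30 + t)/(-1 + m) (P(t, m) = (t + 30)/(-1 + m) = (30 + t)/(-1 + m))
(2*P(4, r))*(-15) = (2*((30 + 4)/(-1 - 1)))*(-15) = (2*(34/(-2)))*(-15) = (2*(-½*34))*(-15) = (2*(-17))*(-15) = -34*(-15) = 510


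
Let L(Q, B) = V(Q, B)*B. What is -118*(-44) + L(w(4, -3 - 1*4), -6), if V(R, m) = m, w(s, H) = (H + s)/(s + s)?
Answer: 5228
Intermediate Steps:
w(s, H) = (H + s)/(2*s) (w(s, H) = (H + s)/((2*s)) = (H + s)*(1/(2*s)) = (H + s)/(2*s))
L(Q, B) = B² (L(Q, B) = B*B = B²)
-118*(-44) + L(w(4, -3 - 1*4), -6) = -118*(-44) + (-6)² = 5192 + 36 = 5228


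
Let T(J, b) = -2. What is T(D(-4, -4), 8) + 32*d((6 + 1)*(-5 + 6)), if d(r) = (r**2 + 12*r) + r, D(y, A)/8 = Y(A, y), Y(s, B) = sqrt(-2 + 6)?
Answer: 4478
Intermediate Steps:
Y(s, B) = 2 (Y(s, B) = sqrt(4) = 2)
D(y, A) = 16 (D(y, A) = 8*2 = 16)
d(r) = r**2 + 13*r
T(D(-4, -4), 8) + 32*d((6 + 1)*(-5 + 6)) = -2 + 32*(((6 + 1)*(-5 + 6))*(13 + (6 + 1)*(-5 + 6))) = -2 + 32*((7*1)*(13 + 7*1)) = -2 + 32*(7*(13 + 7)) = -2 + 32*(7*20) = -2 + 32*140 = -2 + 4480 = 4478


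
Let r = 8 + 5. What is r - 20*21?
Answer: -407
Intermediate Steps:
r = 13
r - 20*21 = 13 - 20*21 = 13 - 420 = -407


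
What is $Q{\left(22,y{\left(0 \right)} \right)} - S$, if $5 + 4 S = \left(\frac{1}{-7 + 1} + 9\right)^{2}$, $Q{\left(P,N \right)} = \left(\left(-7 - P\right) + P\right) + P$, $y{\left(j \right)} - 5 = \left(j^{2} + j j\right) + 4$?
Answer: $- \frac{469}{144} \approx -3.2569$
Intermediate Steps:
$y{\left(j \right)} = 9 + 2 j^{2}$ ($y{\left(j \right)} = 5 + \left(\left(j^{2} + j j\right) + 4\right) = 5 + \left(\left(j^{2} + j^{2}\right) + 4\right) = 5 + \left(2 j^{2} + 4\right) = 5 + \left(4 + 2 j^{2}\right) = 9 + 2 j^{2}$)
$Q{\left(P,N \right)} = -7 + P$
$S = \frac{2629}{144}$ ($S = - \frac{5}{4} + \frac{\left(\frac{1}{-7 + 1} + 9\right)^{2}}{4} = - \frac{5}{4} + \frac{\left(\frac{1}{-6} + 9\right)^{2}}{4} = - \frac{5}{4} + \frac{\left(- \frac{1}{6} + 9\right)^{2}}{4} = - \frac{5}{4} + \frac{\left(\frac{53}{6}\right)^{2}}{4} = - \frac{5}{4} + \frac{1}{4} \cdot \frac{2809}{36} = - \frac{5}{4} + \frac{2809}{144} = \frac{2629}{144} \approx 18.257$)
$Q{\left(22,y{\left(0 \right)} \right)} - S = \left(-7 + 22\right) - \frac{2629}{144} = 15 - \frac{2629}{144} = - \frac{469}{144}$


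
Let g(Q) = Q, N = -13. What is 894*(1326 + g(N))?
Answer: 1173822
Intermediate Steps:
894*(1326 + g(N)) = 894*(1326 - 13) = 894*1313 = 1173822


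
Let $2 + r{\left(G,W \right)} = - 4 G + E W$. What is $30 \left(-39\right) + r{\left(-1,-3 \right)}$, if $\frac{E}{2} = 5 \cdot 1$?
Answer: $-1198$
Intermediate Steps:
$E = 10$ ($E = 2 \cdot 5 \cdot 1 = 2 \cdot 5 = 10$)
$r{\left(G,W \right)} = -2 - 4 G + 10 W$ ($r{\left(G,W \right)} = -2 - \left(- 10 W + 4 G\right) = -2 - 4 G + 10 W$)
$30 \left(-39\right) + r{\left(-1,-3 \right)} = 30 \left(-39\right) - 28 = -1170 - 28 = -1198$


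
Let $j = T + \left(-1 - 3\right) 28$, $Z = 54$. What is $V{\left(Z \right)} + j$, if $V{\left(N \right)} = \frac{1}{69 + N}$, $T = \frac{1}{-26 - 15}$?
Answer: $- \frac{13778}{123} \approx -112.02$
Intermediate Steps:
$T = - \frac{1}{41}$ ($T = \frac{1}{-41} = - \frac{1}{41} \approx -0.02439$)
$j = - \frac{4593}{41}$ ($j = - \frac{1}{41} + \left(-1 - 3\right) 28 = - \frac{1}{41} - 112 = - \frac{4593}{41} \approx -112.02$)
$V{\left(Z \right)} + j = \frac{1}{69 + 54} - \frac{4593}{41} = \frac{1}{123} - \frac{4593}{41} = - \frac{13778}{123}$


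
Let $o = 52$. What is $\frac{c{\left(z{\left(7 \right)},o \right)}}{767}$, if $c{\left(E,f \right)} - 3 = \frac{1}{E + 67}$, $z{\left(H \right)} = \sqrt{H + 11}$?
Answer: $\frac{13480}{3429257} - \frac{3 \sqrt{2}}{3429257} \approx 0.0039296$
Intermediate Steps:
$z{\left(H \right)} = \sqrt{11 + H}$
$c{\left(E,f \right)} = 3 + \frac{1}{67 + E}$ ($c{\left(E,f \right)} = 3 + \frac{1}{E + 67} = 3 + \frac{1}{67 + E}$)
$\frac{c{\left(z{\left(7 \right)},o \right)}}{767} = \frac{\frac{1}{67 + \sqrt{11 + 7}} \left(202 + 3 \sqrt{11 + 7}\right)}{767} = \frac{202 + 3 \sqrt{18}}{67 + \sqrt{18}} \cdot \frac{1}{767} = \frac{202 + 3 \cdot 3 \sqrt{2}}{67 + 3 \sqrt{2}} \cdot \frac{1}{767} = \frac{202 + 9 \sqrt{2}}{67 + 3 \sqrt{2}} \cdot \frac{1}{767} = \frac{202 + 9 \sqrt{2}}{767 \left(67 + 3 \sqrt{2}\right)}$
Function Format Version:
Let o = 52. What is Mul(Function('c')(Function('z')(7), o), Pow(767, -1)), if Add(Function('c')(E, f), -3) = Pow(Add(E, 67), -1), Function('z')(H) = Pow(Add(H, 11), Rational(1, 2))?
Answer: Add(Rational(13480, 3429257), Mul(Rational(-3, 3429257), Pow(2, Rational(1, 2)))) ≈ 0.0039296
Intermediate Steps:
Function('z')(H) = Pow(Add(11, H), Rational(1, 2))
Function('c')(E, f) = Add(3, Pow(Add(67, E), -1)) (Function('c')(E, f) = Add(3, Pow(Add(E, 67), -1)) = Add(3, Pow(Add(67, E), -1)))
Mul(Function('c')(Function('z')(7), o), Pow(767, -1)) = Mul(Mul(Pow(Add(67, Pow(Add(11, 7), Rational(1, 2))), -1), Add(202, Mul(3, Pow(Add(11, 7), Rational(1, 2))))), Pow(767, -1)) = Mul(Mul(Pow(Add(67, Pow(18, Rational(1, 2))), -1), Add(202, Mul(3, Pow(18, Rational(1, 2))))), Rational(1, 767)) = Mul(Mul(Pow(Add(67, Mul(3, Pow(2, Rational(1, 2)))), -1), Add(202, Mul(3, Mul(3, Pow(2, Rational(1, 2)))))), Rational(1, 767)) = Mul(Mul(Pow(Add(67, Mul(3, Pow(2, Rational(1, 2)))), -1), Add(202, Mul(9, Pow(2, Rational(1, 2))))), Rational(1, 767)) = Mul(Rational(1, 767), Pow(Add(67, Mul(3, Pow(2, Rational(1, 2)))), -1), Add(202, Mul(9, Pow(2, Rational(1, 2)))))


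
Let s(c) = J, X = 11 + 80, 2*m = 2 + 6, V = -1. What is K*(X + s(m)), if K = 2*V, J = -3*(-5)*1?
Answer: -212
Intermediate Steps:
m = 4 (m = (2 + 6)/2 = (1/2)*8 = 4)
X = 91
J = 15 (J = 15*1 = 15)
K = -2 (K = 2*(-1) = -2)
s(c) = 15
K*(X + s(m)) = -2*(91 + 15) = -2*106 = -212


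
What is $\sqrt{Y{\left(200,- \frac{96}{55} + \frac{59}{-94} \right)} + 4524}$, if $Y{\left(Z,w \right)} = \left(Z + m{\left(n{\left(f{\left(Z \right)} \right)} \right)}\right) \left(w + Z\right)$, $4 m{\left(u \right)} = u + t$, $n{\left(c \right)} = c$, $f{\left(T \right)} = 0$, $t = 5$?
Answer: $\frac{\sqrt{189439093470}}{2068} \approx 210.47$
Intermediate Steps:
$m{\left(u \right)} = \frac{5}{4} + \frac{u}{4}$ ($m{\left(u \right)} = \frac{u + 5}{4} = \frac{5 + u}{4} = \frac{5}{4} + \frac{u}{4}$)
$Y{\left(Z,w \right)} = \left(\frac{5}{4} + Z\right) \left(Z + w\right)$ ($Y{\left(Z,w \right)} = \left(Z + \left(\frac{5}{4} + \frac{1}{4} \cdot 0\right)\right) \left(w + Z\right) = \left(Z + \left(\frac{5}{4} + 0\right)\right) \left(Z + w\right) = \left(Z + \frac{5}{4}\right) \left(Z + w\right) = \left(\frac{5}{4} + Z\right) \left(Z + w\right)$)
$\sqrt{Y{\left(200,- \frac{96}{55} + \frac{59}{-94} \right)} + 4524} = \sqrt{\left(200^{2} + \frac{5}{4} \cdot 200 + \frac{5 \left(- \frac{96}{55} + \frac{59}{-94}\right)}{4} + 200 \left(- \frac{96}{55} + \frac{59}{-94}\right)\right) + 4524} = \sqrt{\left(40000 + 250 + \frac{5 \left(\left(-96\right) \frac{1}{55} + 59 \left(- \frac{1}{94}\right)\right)}{4} + 200 \left(\left(-96\right) \frac{1}{55} + 59 \left(- \frac{1}{94}\right)\right)\right) + 4524} = \sqrt{\left(40000 + 250 + \frac{5 \left(- \frac{96}{55} - \frac{59}{94}\right)}{4} + 200 \left(- \frac{96}{55} - \frac{59}{94}\right)\right) + 4524} = \sqrt{\left(40000 + 250 + \frac{5}{4} \left(- \frac{12269}{5170}\right) + 200 \left(- \frac{12269}{5170}\right)\right) + 4524} = \sqrt{\left(40000 + 250 - \frac{12269}{4136} - \frac{245380}{517}\right) + 4524} = \sqrt{\frac{164498691}{4136} + 4524} = \sqrt{\frac{183209955}{4136}} = \frac{\sqrt{189439093470}}{2068}$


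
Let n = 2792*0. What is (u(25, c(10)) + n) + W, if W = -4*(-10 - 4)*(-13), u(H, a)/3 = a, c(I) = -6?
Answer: -746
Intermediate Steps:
u(H, a) = 3*a
W = -728 (W = -4*(-14)*(-13) = 56*(-13) = -728)
n = 0
(u(25, c(10)) + n) + W = (3*(-6) + 0) - 728 = (-18 + 0) - 728 = -18 - 728 = -746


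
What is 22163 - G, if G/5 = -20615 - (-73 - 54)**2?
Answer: 205883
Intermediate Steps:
G = -183720 (G = 5*(-20615 - (-73 - 54)**2) = 5*(-20615 - 1*(-127)**2) = 5*(-20615 - 1*16129) = 5*(-20615 - 16129) = 5*(-36744) = -183720)
22163 - G = 22163 - 1*(-183720) = 22163 + 183720 = 205883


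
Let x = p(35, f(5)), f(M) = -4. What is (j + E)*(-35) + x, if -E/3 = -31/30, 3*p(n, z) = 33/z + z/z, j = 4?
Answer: -3011/12 ≈ -250.92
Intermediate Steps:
p(n, z) = 1/3 + 11/z (p(n, z) = (33/z + z/z)/3 = (33/z + 1)/3 = (1 + 33/z)/3 = 1/3 + 11/z)
E = 31/10 (E = -(-93)/30 = -3*(-31/30) = 31/10 ≈ 3.1000)
x = -29/12 (x = (1/3)*(33 - 4)/(-4) = (1/3)*(-1/4)*29 = -29/12 ≈ -2.4167)
(j + E)*(-35) + x = (4 + 31/10)*(-35) - 29/12 = (71/10)*(-35) - 29/12 = -497/2 - 29/12 = -3011/12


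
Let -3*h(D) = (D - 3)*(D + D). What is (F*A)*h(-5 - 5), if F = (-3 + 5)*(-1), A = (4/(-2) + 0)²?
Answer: 2080/3 ≈ 693.33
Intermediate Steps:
h(D) = -2*D*(-3 + D)/3 (h(D) = -(D - 3)*(D + D)/3 = -(-3 + D)*2*D/3 = -2*D*(-3 + D)/3)
A = 4 (A = (4*(-½) + 0)² = (-2 + 0)² = (-2)² = 4)
F = -2 (F = 2*(-1) = -2)
(F*A)*h(-5 - 5) = (-2*4)*(2*(-5 - 5)*(3 - (-5 - 5))/3) = -16*(-10)*(3 - 1*(-10))/3 = -16*(-10)*(3 + 10)/3 = -16*(-10)*13/3 = -8*(-260/3) = 2080/3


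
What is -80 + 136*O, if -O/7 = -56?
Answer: 53232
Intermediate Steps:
O = 392 (O = -7*(-56) = 392)
-80 + 136*O = -80 + 136*392 = -80 + 53312 = 53232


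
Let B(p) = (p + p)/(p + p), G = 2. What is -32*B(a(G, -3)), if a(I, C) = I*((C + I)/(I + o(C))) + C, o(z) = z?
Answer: -32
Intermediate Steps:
a(I, C) = C + I (a(I, C) = I*((C + I)/(I + C)) + C = I*((C + I)/(C + I)) + C = I*1 + C = I + C = C + I)
B(p) = 1 (B(p) = (2*p)/((2*p)) = (2*p)*(1/(2*p)) = 1)
-32*B(a(G, -3)) = -32*1 = -32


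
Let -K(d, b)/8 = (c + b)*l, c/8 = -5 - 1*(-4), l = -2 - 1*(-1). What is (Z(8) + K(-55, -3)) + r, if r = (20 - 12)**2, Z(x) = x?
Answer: -16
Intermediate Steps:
l = -1 (l = -2 + 1 = -1)
r = 64 (r = 8**2 = 64)
c = -8 (c = 8*(-5 - 1*(-4)) = 8*(-5 + 4) = 8*(-1) = -8)
K(d, b) = -64 + 8*b (K(d, b) = -8*(-8 + b)*(-1) = -8*(8 - b) = -64 + 8*b)
(Z(8) + K(-55, -3)) + r = (8 + (-64 + 8*(-3))) + 64 = (8 + (-64 - 24)) + 64 = (8 - 88) + 64 = -80 + 64 = -16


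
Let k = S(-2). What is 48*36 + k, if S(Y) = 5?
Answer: 1733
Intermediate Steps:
k = 5
48*36 + k = 48*36 + 5 = 1728 + 5 = 1733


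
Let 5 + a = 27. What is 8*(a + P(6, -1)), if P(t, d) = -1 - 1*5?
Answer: 128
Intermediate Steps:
P(t, d) = -6 (P(t, d) = -1 - 5 = -6)
a = 22 (a = -5 + 27 = 22)
8*(a + P(6, -1)) = 8*(22 - 6) = 8*16 = 128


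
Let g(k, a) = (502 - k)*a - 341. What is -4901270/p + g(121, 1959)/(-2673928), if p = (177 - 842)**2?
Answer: -1343555974311/118247780980 ≈ -11.362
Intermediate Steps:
p = 442225 (p = (-665)**2 = 442225)
g(k, a) = -341 + a*(502 - k) (g(k, a) = a*(502 - k) - 341 = -341 + a*(502 - k))
-4901270/p + g(121, 1959)/(-2673928) = -4901270/442225 + (-341 + 502*1959 - 1*1959*121)/(-2673928) = -4901270*1/442225 + (-341 + 983418 - 237039)*(-1/2673928) = -980254/88445 + 746038*(-1/2673928) = -980254/88445 - 373019/1336964 = -1343555974311/118247780980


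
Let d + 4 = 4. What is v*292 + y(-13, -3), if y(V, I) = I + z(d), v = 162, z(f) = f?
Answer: 47301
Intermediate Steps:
d = 0 (d = -4 + 4 = 0)
y(V, I) = I (y(V, I) = I + 0 = I)
v*292 + y(-13, -3) = 162*292 - 3 = 47304 - 3 = 47301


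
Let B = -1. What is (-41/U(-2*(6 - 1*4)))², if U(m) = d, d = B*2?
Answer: 1681/4 ≈ 420.25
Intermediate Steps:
d = -2 (d = -1*2 = -2)
U(m) = -2
(-41/U(-2*(6 - 1*4)))² = (-41/(-2))² = (-41*(-½))² = (41/2)² = 1681/4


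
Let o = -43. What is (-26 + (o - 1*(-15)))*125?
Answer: -6750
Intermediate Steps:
(-26 + (o - 1*(-15)))*125 = (-26 + (-43 - 1*(-15)))*125 = (-26 + (-43 + 15))*125 = (-26 - 28)*125 = -54*125 = -6750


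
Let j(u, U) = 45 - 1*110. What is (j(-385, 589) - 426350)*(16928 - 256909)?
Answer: 102331498115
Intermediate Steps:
j(u, U) = -65 (j(u, U) = 45 - 110 = -65)
(j(-385, 589) - 426350)*(16928 - 256909) = (-65 - 426350)*(16928 - 256909) = -426415*(-239981) = 102331498115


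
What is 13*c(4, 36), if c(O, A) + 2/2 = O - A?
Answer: -429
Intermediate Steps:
c(O, A) = -1 + O - A (c(O, A) = -1 + (O - A) = -1 + O - A)
13*c(4, 36) = 13*(-1 + 4 - 1*36) = 13*(-1 + 4 - 36) = 13*(-33) = -429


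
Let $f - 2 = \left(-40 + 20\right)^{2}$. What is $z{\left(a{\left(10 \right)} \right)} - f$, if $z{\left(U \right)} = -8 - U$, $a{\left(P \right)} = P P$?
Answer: $-510$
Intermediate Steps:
$a{\left(P \right)} = P^{2}$
$f = 402$ ($f = 2 + \left(-40 + 20\right)^{2} = 2 + \left(-20\right)^{2} = 2 + 400 = 402$)
$z{\left(a{\left(10 \right)} \right)} - f = \left(-8 - 10^{2}\right) - 402 = \left(-8 - 100\right) - 402 = -108 - 402 = -510$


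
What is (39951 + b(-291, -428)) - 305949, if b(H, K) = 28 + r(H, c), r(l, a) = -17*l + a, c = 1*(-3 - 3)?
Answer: -261029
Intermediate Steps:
c = -6 (c = 1*(-6) = -6)
r(l, a) = a - 17*l
b(H, K) = 22 - 17*H (b(H, K) = 28 + (-6 - 17*H) = 22 - 17*H)
(39951 + b(-291, -428)) - 305949 = (39951 + (22 - 17*(-291))) - 305949 = (39951 + (22 + 4947)) - 305949 = (39951 + 4969) - 305949 = 44920 - 305949 = -261029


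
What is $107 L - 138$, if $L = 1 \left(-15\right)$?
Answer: $-1743$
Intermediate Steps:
$L = -15$
$107 L - 138 = 107 \left(-15\right) - 138 = -1605 - 138 = -1743$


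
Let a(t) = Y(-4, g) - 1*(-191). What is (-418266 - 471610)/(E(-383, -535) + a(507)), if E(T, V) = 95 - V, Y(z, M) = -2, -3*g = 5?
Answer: -68452/63 ≈ -1086.5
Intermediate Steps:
g = -5/3 (g = -⅓*5 = -5/3 ≈ -1.6667)
a(t) = 189 (a(t) = -2 - 1*(-191) = -2 + 191 = 189)
(-418266 - 471610)/(E(-383, -535) + a(507)) = (-418266 - 471610)/((95 - 1*(-535)) + 189) = -889876/((95 + 535) + 189) = -889876/(630 + 189) = -889876/819 = -889876*1/819 = -68452/63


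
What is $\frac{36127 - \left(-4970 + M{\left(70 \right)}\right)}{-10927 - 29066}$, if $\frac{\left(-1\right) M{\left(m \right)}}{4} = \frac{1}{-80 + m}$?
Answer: $- \frac{205483}{199965} \approx -1.0276$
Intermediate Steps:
$M{\left(m \right)} = - \frac{4}{-80 + m}$
$\frac{36127 - \left(-4970 + M{\left(70 \right)}\right)}{-10927 - 29066} = \frac{36127 + \left(4970 - - \frac{4}{-80 + 70}\right)}{-10927 - 29066} = \frac{36127 + \left(4970 - - \frac{4}{-10}\right)}{-39993} = \left(36127 + \left(4970 - \left(-4\right) \left(- \frac{1}{10}\right)\right)\right) \left(- \frac{1}{39993}\right) = \left(36127 + \left(4970 - \frac{2}{5}\right)\right) \left(- \frac{1}{39993}\right) = \left(36127 + \frac{24848}{5}\right) \left(- \frac{1}{39993}\right) = \frac{205483}{5} \left(- \frac{1}{39993}\right) = - \frac{205483}{199965}$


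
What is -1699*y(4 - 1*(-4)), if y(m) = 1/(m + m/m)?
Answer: -1699/9 ≈ -188.78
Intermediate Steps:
y(m) = 1/(1 + m) (y(m) = 1/(m + 1) = 1/(1 + m))
-1699*y(4 - 1*(-4)) = -1699/(1 + (4 - 1*(-4))) = -1699/(1 + (4 + 4)) = -1699/(1 + 8) = -1699/9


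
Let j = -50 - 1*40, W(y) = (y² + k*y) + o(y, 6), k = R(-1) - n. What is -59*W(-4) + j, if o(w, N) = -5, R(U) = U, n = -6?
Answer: 441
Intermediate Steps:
k = 5 (k = -1 - 1*(-6) = -1 + 6 = 5)
W(y) = -5 + y² + 5*y (W(y) = (y² + 5*y) - 5 = -5 + y² + 5*y)
j = -90 (j = -50 - 40 = -90)
-59*W(-4) + j = -59*(-5 + (-4)² + 5*(-4)) - 90 = -59*(-5 + 16 - 20) - 90 = -59*(-9) - 90 = 531 - 90 = 441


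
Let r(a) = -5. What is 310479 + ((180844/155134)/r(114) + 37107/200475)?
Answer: 536447062287806/1727804925 ≈ 3.1048e+5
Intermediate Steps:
310479 + ((180844/155134)/r(114) + 37107/200475) = 310479 + ((180844/155134)/(-5) + 37107/200475) = 310479 + ((180844*(1/155134))*(-⅕) + 37107*(1/200475)) = 310479 + ((90422/77567)*(-⅕) + 4123/22275) = 310479 + (-90422/387835 + 4123/22275) = 310479 - 83021269/1727804925 = 536447062287806/1727804925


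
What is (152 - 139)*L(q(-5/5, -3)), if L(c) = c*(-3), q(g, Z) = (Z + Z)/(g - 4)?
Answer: -234/5 ≈ -46.800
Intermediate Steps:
q(g, Z) = 2*Z/(-4 + g) (q(g, Z) = (2*Z)/(-4 + g) = 2*Z/(-4 + g))
L(c) = -3*c
(152 - 139)*L(q(-5/5, -3)) = (152 - 139)*(-6*(-3)/(-4 - 5/5)) = 13*(-6*(-3)/(-4 - 5*1/5)) = 13*(-6*(-3)/(-4 - 1)) = 13*(-6*(-3)/(-5)) = 13*(-6*(-3)*(-1)/5) = 13*(-3*6/5) = 13*(-18/5) = -234/5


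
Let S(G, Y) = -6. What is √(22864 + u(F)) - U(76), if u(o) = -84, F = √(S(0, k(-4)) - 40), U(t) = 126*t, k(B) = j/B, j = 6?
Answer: -9576 + 2*√5695 ≈ -9425.1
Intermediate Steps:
k(B) = 6/B
F = I*√46 (F = √(-6 - 40) = √(-46) = I*√46 ≈ 6.7823*I)
√(22864 + u(F)) - U(76) = √(22864 - 84) - 126*76 = √22780 - 1*9576 = 2*√5695 - 9576 = -9576 + 2*√5695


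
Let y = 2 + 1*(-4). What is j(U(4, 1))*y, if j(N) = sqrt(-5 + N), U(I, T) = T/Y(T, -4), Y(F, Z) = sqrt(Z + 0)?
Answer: -sqrt(-20 - 2*I) ≈ -0.22333 + 4.4777*I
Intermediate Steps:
Y(F, Z) = sqrt(Z)
U(I, T) = -I*T/2 (U(I, T) = T/(sqrt(-4)) = T/((2*I)) = T*(-I/2) = -I*T/2)
y = -2 (y = 2 - 4 = -2)
j(U(4, 1))*y = sqrt(-5 - 1/2*I*1)*(-2) = sqrt(-5 - I/2)*(-2) = -2*sqrt(-5 - I/2)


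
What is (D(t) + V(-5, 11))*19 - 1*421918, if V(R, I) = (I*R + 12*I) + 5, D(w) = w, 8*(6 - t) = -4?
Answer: -840473/2 ≈ -4.2024e+5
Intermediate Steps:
t = 13/2 (t = 6 - 1/8*(-4) = 6 + 1/2 = 13/2 ≈ 6.5000)
V(R, I) = 5 + 12*I + I*R (V(R, I) = (12*I + I*R) + 5 = 5 + 12*I + I*R)
(D(t) + V(-5, 11))*19 - 1*421918 = (13/2 + (5 + 12*11 + 11*(-5)))*19 - 1*421918 = (13/2 + (5 + 132 - 55))*19 - 421918 = (13/2 + 82)*19 - 421918 = (177/2)*19 - 421918 = 3363/2 - 421918 = -840473/2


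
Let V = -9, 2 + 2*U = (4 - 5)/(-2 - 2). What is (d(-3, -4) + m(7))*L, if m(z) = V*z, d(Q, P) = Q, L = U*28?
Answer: 1617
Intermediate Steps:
U = -7/8 (U = -1 + ((4 - 5)/(-2 - 2))/2 = -1 + (-1/(-4))/2 = -1 + (-1*(-¼))/2 = -1 + (½)*(¼) = -1 + ⅛ = -7/8 ≈ -0.87500)
L = -49/2 (L = -7/8*28 = -49/2 ≈ -24.500)
m(z) = -9*z
(d(-3, -4) + m(7))*L = (-3 - 9*7)*(-49/2) = (-3 - 63)*(-49/2) = -66*(-49/2) = 1617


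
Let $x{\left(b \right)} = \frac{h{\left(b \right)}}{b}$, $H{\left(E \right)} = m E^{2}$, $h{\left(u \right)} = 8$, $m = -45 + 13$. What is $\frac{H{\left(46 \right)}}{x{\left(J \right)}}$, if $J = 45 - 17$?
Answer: $-236992$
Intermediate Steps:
$m = -32$
$H{\left(E \right)} = - 32 E^{2}$
$J = 28$ ($J = 45 - 17 = 28$)
$x{\left(b \right)} = \frac{8}{b}$
$\frac{H{\left(46 \right)}}{x{\left(J \right)}} = \frac{\left(-32\right) 46^{2}}{8 \cdot \frac{1}{28}} = \frac{\left(-32\right) 2116}{8 \cdot \frac{1}{28}} = - \frac{67712}{\frac{2}{7}} = \left(-67712\right) \frac{7}{2} = -236992$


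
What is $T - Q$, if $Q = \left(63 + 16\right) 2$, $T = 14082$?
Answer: $13924$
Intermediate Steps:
$Q = 158$ ($Q = 79 \cdot 2 = 158$)
$T - Q = 14082 - 158 = 13924$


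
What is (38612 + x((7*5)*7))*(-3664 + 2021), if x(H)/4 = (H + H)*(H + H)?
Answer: -1641376716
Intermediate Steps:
x(H) = 16*H**2 (x(H) = 4*((H + H)*(H + H)) = 4*((2*H)*(2*H)) = 4*(4*H**2) = 16*H**2)
(38612 + x((7*5)*7))*(-3664 + 2021) = (38612 + 16*((7*5)*7)**2)*(-3664 + 2021) = (38612 + 16*(35*7)**2)*(-1643) = (38612 + 16*245**2)*(-1643) = (38612 + 16*60025)*(-1643) = (38612 + 960400)*(-1643) = 999012*(-1643) = -1641376716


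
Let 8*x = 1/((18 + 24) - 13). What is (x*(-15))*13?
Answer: -195/232 ≈ -0.84052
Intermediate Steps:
x = 1/232 (x = 1/(8*((18 + 24) - 13)) = 1/(8*(42 - 13)) = (⅛)/29 = (⅛)*(1/29) = 1/232 ≈ 0.0043103)
(x*(-15))*13 = ((1/232)*(-15))*13 = -15/232*13 = -195/232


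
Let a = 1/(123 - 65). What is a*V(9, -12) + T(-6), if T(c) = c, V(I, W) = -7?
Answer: -355/58 ≈ -6.1207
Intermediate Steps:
a = 1/58 ≈ 0.017241
a*V(9, -12) + T(-6) = (1/58)*(-7) - 6 = -7/58 - 6 = -355/58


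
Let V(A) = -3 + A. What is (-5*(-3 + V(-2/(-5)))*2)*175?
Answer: 9800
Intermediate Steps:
(-5*(-3 + V(-2/(-5)))*2)*175 = (-5*(-3 + (-3 - 2/(-5)))*2)*175 = (-5*(-3 + (-3 - 2*(-1/5)))*2)*175 = (-5*(-3 + (-3 + 2/5))*2)*175 = (-5*(-3 - 13/5)*2)*175 = (-5*(-28/5)*2)*175 = (28*2)*175 = 56*175 = 9800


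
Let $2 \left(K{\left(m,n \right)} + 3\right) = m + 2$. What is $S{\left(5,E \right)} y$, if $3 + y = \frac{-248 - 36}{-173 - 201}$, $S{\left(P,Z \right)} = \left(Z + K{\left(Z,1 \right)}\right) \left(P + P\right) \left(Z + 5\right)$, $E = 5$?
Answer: $- \frac{20950}{17} \approx -1232.4$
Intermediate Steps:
$K{\left(m,n \right)} = -2 + \frac{m}{2}$ ($K{\left(m,n \right)} = -3 + \frac{m + 2}{2} = -3 + \frac{2 + m}{2} = -3 + \left(1 + \frac{m}{2}\right) = -2 + \frac{m}{2}$)
$S{\left(P,Z \right)} = 2 P \left(-2 + \frac{3 Z}{2}\right) \left(5 + Z\right)$ ($S{\left(P,Z \right)} = \left(Z + \left(-2 + \frac{Z}{2}\right)\right) \left(P + P\right) \left(Z + 5\right) = \left(-2 + \frac{3 Z}{2}\right) 2 P \left(5 + Z\right) = 2 P \left(-2 + \frac{3 Z}{2}\right) \left(5 + Z\right)$)
$y = - \frac{419}{187}$ ($y = -3 + \frac{-248 - 36}{-173 - 201} = -3 - \frac{284}{-374} = -3 - - \frac{142}{187} = -3 + \frac{142}{187} = - \frac{419}{187} \approx -2.2406$)
$S{\left(5,E \right)} y = 5 \left(-20 + 3 \cdot 5^{2} + 11 \cdot 5\right) \left(- \frac{419}{187}\right) = 5 \left(-20 + 3 \cdot 25 + 55\right) \left(- \frac{419}{187}\right) = 5 \left(-20 + 75 + 55\right) \left(- \frac{419}{187}\right) = 5 \cdot 110 \left(- \frac{419}{187}\right) = 550 \left(- \frac{419}{187}\right) = - \frac{20950}{17}$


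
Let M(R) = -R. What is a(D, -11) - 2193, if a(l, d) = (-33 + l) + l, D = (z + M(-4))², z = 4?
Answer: -2098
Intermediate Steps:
D = 64 (D = (4 - 1*(-4))² = (4 + 4)² = 8² = 64)
a(l, d) = -33 + 2*l
a(D, -11) - 2193 = (-33 + 2*64) - 2193 = (-33 + 128) - 2193 = 95 - 2193 = -2098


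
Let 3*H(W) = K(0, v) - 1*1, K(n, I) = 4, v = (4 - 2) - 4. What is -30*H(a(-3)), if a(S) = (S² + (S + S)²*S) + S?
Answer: -30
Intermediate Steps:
v = -2 (v = 2 - 4 = -2)
a(S) = S + S² + 4*S³ (a(S) = (S² + (2*S)²*S) + S = (S² + (4*S²)*S) + S = (S² + 4*S³) + S = S + S² + 4*S³)
H(W) = 1 (H(W) = (4 - 1*1)/3 = (4 - 1)/3 = (⅓)*3 = 1)
-30*H(a(-3)) = -30*1 = -30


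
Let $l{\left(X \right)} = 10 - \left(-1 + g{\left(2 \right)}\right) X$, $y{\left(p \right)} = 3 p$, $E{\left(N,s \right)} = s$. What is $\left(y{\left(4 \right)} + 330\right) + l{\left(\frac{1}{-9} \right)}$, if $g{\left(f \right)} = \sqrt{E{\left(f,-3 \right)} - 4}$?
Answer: $\frac{3167}{9} + \frac{i \sqrt{7}}{9} \approx 351.89 + 0.29397 i$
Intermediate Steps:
$g{\left(f \right)} = i \sqrt{7}$ ($g{\left(f \right)} = \sqrt{-3 - 4} = \sqrt{-7} = i \sqrt{7}$)
$l{\left(X \right)} = 10 - X \left(-1 + i \sqrt{7}\right)$ ($l{\left(X \right)} = 10 - \left(-1 + i \sqrt{7}\right) X = 10 - X \left(-1 + i \sqrt{7}\right)$)
$\left(y{\left(4 \right)} + 330\right) + l{\left(\frac{1}{-9} \right)} = \left(3 \cdot 4 + 330\right) + \left(10 + \frac{1}{-9} - \frac{i \sqrt{7}}{-9}\right) = \left(12 + 330\right) - \left(- \frac{89}{9} + i \left(- \frac{1}{9}\right) \sqrt{7}\right) = 342 + \left(10 - \frac{1}{9} + \frac{i \sqrt{7}}{9}\right) = 342 + \left(\frac{89}{9} + \frac{i \sqrt{7}}{9}\right) = \frac{3167}{9} + \frac{i \sqrt{7}}{9}$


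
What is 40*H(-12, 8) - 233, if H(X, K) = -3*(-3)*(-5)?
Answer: -2033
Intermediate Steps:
H(X, K) = -45 (H(X, K) = 9*(-5) = -45)
40*H(-12, 8) - 233 = 40*(-45) - 233 = -1800 - 233 = -2033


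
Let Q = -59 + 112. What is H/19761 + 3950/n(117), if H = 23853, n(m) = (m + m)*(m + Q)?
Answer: 34230943/26203086 ≈ 1.3064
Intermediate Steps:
Q = 53
n(m) = 2*m*(53 + m) (n(m) = (m + m)*(m + 53) = (2*m)*(53 + m) = 2*m*(53 + m))
H/19761 + 3950/n(117) = 23853/19761 + 3950/((2*117*(53 + 117))) = 23853*(1/19761) + 3950/((2*117*170)) = 7951/6587 + 3950/39780 = 7951/6587 + 3950*(1/39780) = 7951/6587 + 395/3978 = 34230943/26203086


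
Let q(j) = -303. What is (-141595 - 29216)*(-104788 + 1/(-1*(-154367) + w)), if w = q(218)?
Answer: 2757582764657541/154064 ≈ 1.7899e+10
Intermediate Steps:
w = -303
(-141595 - 29216)*(-104788 + 1/(-1*(-154367) + w)) = (-141595 - 29216)*(-104788 + 1/(-1*(-154367) - 303)) = -170811*(-104788 + 1/(154367 - 303)) = -170811*(-104788 + 1/154064) = -170811*(-16144058431/154064) = 2757582764657541/154064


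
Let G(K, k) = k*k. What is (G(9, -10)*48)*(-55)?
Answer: -264000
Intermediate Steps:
G(K, k) = k²
(G(9, -10)*48)*(-55) = ((-10)²*48)*(-55) = (100*48)*(-55) = 4800*(-55) = -264000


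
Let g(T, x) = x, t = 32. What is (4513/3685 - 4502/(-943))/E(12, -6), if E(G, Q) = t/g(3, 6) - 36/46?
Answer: 62536887/47440690 ≈ 1.3182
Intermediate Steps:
E(G, Q) = 314/69 (E(G, Q) = 32/6 - 36/46 = 32*(⅙) - 36*1/46 = 16/3 - 18/23 = 314/69)
(4513/3685 - 4502/(-943))/E(12, -6) = (4513/3685 - 4502/(-943))/(314/69) = (4513*(1/3685) - 4502*(-1/943))*(69/314) = (4513/3685 + 4502/943)*(69/314) = (20845629/3474955)*(69/314) = 62536887/47440690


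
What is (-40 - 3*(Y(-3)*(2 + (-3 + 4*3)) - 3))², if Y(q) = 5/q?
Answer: 576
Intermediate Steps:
(-40 - 3*(Y(-3)*(2 + (-3 + 4*3)) - 3))² = (-40 - 3*((5/(-3))*(2 + (-3 + 4*3)) - 3))² = (-40 - 3*((5*(-⅓))*(2 + (-3 + 12)) - 3))² = (-40 - 3*(-5*(2 + 9)/3 - 3))² = (-40 - 3*(-5/3*11 - 3))² = (-40 - 3*(-55/3 - 3))² = (-40 - 3*(-64/3))² = (-40 + 64)² = 24² = 576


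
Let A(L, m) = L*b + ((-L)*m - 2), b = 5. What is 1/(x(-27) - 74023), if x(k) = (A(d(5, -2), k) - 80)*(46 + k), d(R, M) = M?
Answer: -1/76797 ≈ -1.3021e-5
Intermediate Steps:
A(L, m) = -2 + 5*L - L*m (A(L, m) = L*5 + ((-L)*m - 2) = 5*L + (-L*m - 2) = 5*L + (-2 - L*m) = -2 + 5*L - L*m)
x(k) = (-92 + 2*k)*(46 + k) (x(k) = ((-2 + 5*(-2) - 1*(-2)*k) - 80)*(46 + k) = ((-2 - 10 + 2*k) - 80)*(46 + k) = ((-12 + 2*k) - 80)*(46 + k) = (-92 + 2*k)*(46 + k))
1/(x(-27) - 74023) = 1/((-4232 + 2*(-27)²) - 74023) = 1/((-4232 + 2*729) - 74023) = 1/((-4232 + 1458) - 74023) = 1/(-2774 - 74023) = 1/(-76797) = -1/76797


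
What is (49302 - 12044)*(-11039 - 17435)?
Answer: -1060884292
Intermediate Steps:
(49302 - 12044)*(-11039 - 17435) = 37258*(-28474) = -1060884292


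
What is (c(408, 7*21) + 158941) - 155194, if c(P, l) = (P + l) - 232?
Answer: 4070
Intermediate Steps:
c(P, l) = -232 + P + l
(c(408, 7*21) + 158941) - 155194 = ((-232 + 408 + 7*21) + 158941) - 155194 = ((-232 + 408 + 147) + 158941) - 155194 = (323 + 158941) - 155194 = 159264 - 155194 = 4070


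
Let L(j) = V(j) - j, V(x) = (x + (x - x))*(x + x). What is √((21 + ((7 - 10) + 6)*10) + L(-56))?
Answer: √6379 ≈ 79.869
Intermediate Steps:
V(x) = 2*x² (V(x) = (x + 0)*(2*x) = x*(2*x) = 2*x²)
L(j) = -j + 2*j² (L(j) = 2*j² - j = -j + 2*j²)
√((21 + ((7 - 10) + 6)*10) + L(-56)) = √((21 + ((7 - 10) + 6)*10) - 56*(-1 + 2*(-56))) = √((21 + (-3 + 6)*10) - 56*(-1 - 112)) = √((21 + 3*10) - 56*(-113)) = √((21 + 30) + 6328) = √(51 + 6328) = √6379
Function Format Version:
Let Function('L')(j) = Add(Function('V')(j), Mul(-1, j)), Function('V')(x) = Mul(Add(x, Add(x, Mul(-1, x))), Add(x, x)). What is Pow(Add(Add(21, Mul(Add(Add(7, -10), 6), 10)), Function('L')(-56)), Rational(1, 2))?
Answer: Pow(6379, Rational(1, 2)) ≈ 79.869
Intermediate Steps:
Function('V')(x) = Mul(2, Pow(x, 2)) (Function('V')(x) = Mul(Add(x, 0), Mul(2, x)) = Mul(x, Mul(2, x)) = Mul(2, Pow(x, 2)))
Function('L')(j) = Add(Mul(-1, j), Mul(2, Pow(j, 2))) (Function('L')(j) = Add(Mul(2, Pow(j, 2)), Mul(-1, j)) = Add(Mul(-1, j), Mul(2, Pow(j, 2))))
Pow(Add(Add(21, Mul(Add(Add(7, -10), 6), 10)), Function('L')(-56)), Rational(1, 2)) = Pow(Add(Add(21, Mul(Add(Add(7, -10), 6), 10)), Mul(-56, Add(-1, Mul(2, -56)))), Rational(1, 2)) = Pow(Add(Add(21, Mul(Add(-3, 6), 10)), Mul(-56, Add(-1, -112))), Rational(1, 2)) = Pow(Add(Add(21, Mul(3, 10)), Mul(-56, -113)), Rational(1, 2)) = Pow(Add(Add(21, 30), 6328), Rational(1, 2)) = Pow(Add(51, 6328), Rational(1, 2)) = Pow(6379, Rational(1, 2))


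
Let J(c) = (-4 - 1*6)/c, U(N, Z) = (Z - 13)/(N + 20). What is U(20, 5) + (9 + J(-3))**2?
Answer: 6836/45 ≈ 151.91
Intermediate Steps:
U(N, Z) = (-13 + Z)/(20 + N)
J(c) = -10/c (J(c) = (-4 - 6)/c = -10/c)
U(20, 5) + (9 + J(-3))**2 = (-13 + 5)/(20 + 20) + (9 - 10/(-3))**2 = -8/40 + (9 - 10*(-1/3))**2 = (1/40)*(-8) + (9 + 10/3)**2 = -1/5 + (37/3)**2 = -1/5 + 1369/9 = 6836/45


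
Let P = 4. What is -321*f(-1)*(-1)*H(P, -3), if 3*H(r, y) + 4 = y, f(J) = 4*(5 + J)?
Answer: -11984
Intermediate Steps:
f(J) = 20 + 4*J
H(r, y) = -4/3 + y/3
-321*f(-1)*(-1)*H(P, -3) = -321*(20 + 4*(-1))*(-1)*(-4/3 + (⅓)*(-3)) = -321*(20 - 4)*(-1)*(-4/3 - 1) = -321*16*(-1)*(-7)/3 = -(-5136)*(-7)/3 = -321*112/3 = -11984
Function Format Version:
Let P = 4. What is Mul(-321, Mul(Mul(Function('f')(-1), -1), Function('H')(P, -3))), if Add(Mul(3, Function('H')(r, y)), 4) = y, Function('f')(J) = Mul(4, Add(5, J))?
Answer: -11984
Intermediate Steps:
Function('f')(J) = Add(20, Mul(4, J))
Function('H')(r, y) = Add(Rational(-4, 3), Mul(Rational(1, 3), y))
Mul(-321, Mul(Mul(Function('f')(-1), -1), Function('H')(P, -3))) = Mul(-321, Mul(Mul(Add(20, Mul(4, -1)), -1), Add(Rational(-4, 3), Mul(Rational(1, 3), -3)))) = Mul(-321, Mul(Mul(Add(20, -4), -1), Add(Rational(-4, 3), -1))) = Mul(-321, Mul(Mul(16, -1), Rational(-7, 3))) = Mul(-321, Mul(-16, Rational(-7, 3))) = Mul(-321, Rational(112, 3)) = -11984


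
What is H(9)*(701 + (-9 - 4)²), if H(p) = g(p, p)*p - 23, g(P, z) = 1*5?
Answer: 19140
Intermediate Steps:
g(P, z) = 5
H(p) = -23 + 5*p (H(p) = 5*p - 23 = -23 + 5*p)
H(9)*(701 + (-9 - 4)²) = (-23 + 5*9)*(701 + (-9 - 4)²) = (-23 + 45)*(701 + (-13)²) = 22*(701 + 169) = 22*870 = 19140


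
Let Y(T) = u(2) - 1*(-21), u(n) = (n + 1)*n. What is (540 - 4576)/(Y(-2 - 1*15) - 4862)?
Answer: 4036/4835 ≈ 0.83475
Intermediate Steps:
u(n) = n*(1 + n) (u(n) = (1 + n)*n = n*(1 + n))
Y(T) = 27 (Y(T) = 2*(1 + 2) - 1*(-21) = 2*3 + 21 = 6 + 21 = 27)
(540 - 4576)/(Y(-2 - 1*15) - 4862) = (540 - 4576)/(27 - 4862) = -4036/(-4835) = -4036*(-1/4835) = 4036/4835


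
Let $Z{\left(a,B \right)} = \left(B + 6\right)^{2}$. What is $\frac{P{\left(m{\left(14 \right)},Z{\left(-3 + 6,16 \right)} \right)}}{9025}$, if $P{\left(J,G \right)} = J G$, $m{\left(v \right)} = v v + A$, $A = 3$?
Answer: $\frac{96316}{9025} \approx 10.672$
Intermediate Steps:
$Z{\left(a,B \right)} = \left(6 + B\right)^{2}$
$m{\left(v \right)} = 3 + v^{2}$ ($m{\left(v \right)} = v v + 3 = v^{2} + 3 = 3 + v^{2}$)
$P{\left(J,G \right)} = G J$
$\frac{P{\left(m{\left(14 \right)},Z{\left(-3 + 6,16 \right)} \right)}}{9025} = \frac{\left(6 + 16\right)^{2} \left(3 + 14^{2}\right)}{9025} = 22^{2} \left(3 + 196\right) \frac{1}{9025} = 484 \cdot 199 \cdot \frac{1}{9025} = 96316 \cdot \frac{1}{9025} = \frac{96316}{9025}$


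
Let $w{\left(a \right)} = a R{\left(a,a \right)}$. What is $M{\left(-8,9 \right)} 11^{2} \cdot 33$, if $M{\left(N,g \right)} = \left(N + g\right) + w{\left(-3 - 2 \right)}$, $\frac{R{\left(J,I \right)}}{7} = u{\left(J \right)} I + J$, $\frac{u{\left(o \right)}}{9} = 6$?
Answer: $38436618$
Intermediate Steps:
$u{\left(o \right)} = 54$ ($u{\left(o \right)} = 9 \cdot 6 = 54$)
$R{\left(J,I \right)} = 7 J + 378 I$ ($R{\left(J,I \right)} = 7 \left(54 I + J\right) = 7 \left(J + 54 I\right) = 7 J + 378 I$)
$w{\left(a \right)} = 385 a^{2}$ ($w{\left(a \right)} = a \left(7 a + 378 a\right) = a 385 a = 385 a^{2}$)
$M{\left(N,g \right)} = 9625 + N + g$ ($M{\left(N,g \right)} = \left(N + g\right) + 385 \left(-3 - 2\right)^{2} = \left(N + g\right) + 385 \left(-5\right)^{2} = \left(N + g\right) + 385 \cdot 25 = \left(N + g\right) + 9625 = 9625 + N + g$)
$M{\left(-8,9 \right)} 11^{2} \cdot 33 = \left(9625 - 8 + 9\right) 11^{2} \cdot 33 = 9626 \cdot 121 \cdot 33 = 1164746 \cdot 33 = 38436618$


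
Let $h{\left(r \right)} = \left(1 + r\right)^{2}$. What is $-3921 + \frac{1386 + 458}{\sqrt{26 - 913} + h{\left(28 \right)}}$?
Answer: $\frac{- 3921 \sqrt{887} + 3295717 i}{\sqrt{887} - 841 i} \approx -3918.8 - 0.077551 i$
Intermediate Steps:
$-3921 + \frac{1386 + 458}{\sqrt{26 - 913} + h{\left(28 \right)}} = -3921 + \frac{1386 + 458}{\sqrt{26 - 913} + \left(1 + 28\right)^{2}} = -3921 + \frac{1844}{\sqrt{-887} + 29^{2}} = -3921 + \frac{1844}{i \sqrt{887} + 841} = -3921 + \frac{1844}{841 + i \sqrt{887}}$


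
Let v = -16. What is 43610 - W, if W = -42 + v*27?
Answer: 44084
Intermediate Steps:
W = -474 (W = -42 - 16*27 = -42 - 432 = -474)
43610 - W = 43610 - 1*(-474) = 43610 + 474 = 44084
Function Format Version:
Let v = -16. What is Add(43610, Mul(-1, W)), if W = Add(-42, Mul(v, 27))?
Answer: 44084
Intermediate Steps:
W = -474 (W = Add(-42, Mul(-16, 27)) = Add(-42, -432) = -474)
Add(43610, Mul(-1, W)) = Add(43610, Mul(-1, -474)) = Add(43610, 474) = 44084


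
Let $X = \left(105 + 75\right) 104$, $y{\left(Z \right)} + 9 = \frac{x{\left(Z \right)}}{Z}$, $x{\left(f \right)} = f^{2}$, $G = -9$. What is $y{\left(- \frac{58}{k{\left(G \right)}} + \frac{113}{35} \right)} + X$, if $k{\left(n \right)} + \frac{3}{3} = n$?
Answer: $\frac{655201}{35} \approx 18720.0$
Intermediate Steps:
$k{\left(n \right)} = -1 + n$
$y{\left(Z \right)} = -9 + Z$ ($y{\left(Z \right)} = -9 + \frac{Z^{2}}{Z} = -9 + Z$)
$X = 18720$ ($X = 180 \cdot 104 = 18720$)
$y{\left(- \frac{58}{k{\left(G \right)}} + \frac{113}{35} \right)} + X = \left(-9 - \left(- \frac{113}{35} + \frac{58}{-1 - 9}\right)\right) + 18720 = \left(-9 + \left(- \frac{58}{-10} + 113 \cdot \frac{1}{35}\right)\right) + 18720 = \left(-9 + \left(\left(-58\right) \left(- \frac{1}{10}\right) + \frac{113}{35}\right)\right) + 18720 = \left(-9 + \left(\frac{29}{5} + \frac{113}{35}\right)\right) + 18720 = \left(-9 + \frac{316}{35}\right) + 18720 = \frac{1}{35} + 18720 = \frac{655201}{35}$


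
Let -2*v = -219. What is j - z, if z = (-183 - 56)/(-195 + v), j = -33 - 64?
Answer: -17065/171 ≈ -99.795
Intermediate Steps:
j = -97
v = 219/2 (v = -½*(-219) = 219/2 ≈ 109.50)
z = 478/171 (z = (-183 - 56)/(-195 + 219/2) = -239/(-171/2) = -239*(-2/171) = 478/171 ≈ 2.7953)
j - z = -97 - 1*478/171 = -97 - 478/171 = -17065/171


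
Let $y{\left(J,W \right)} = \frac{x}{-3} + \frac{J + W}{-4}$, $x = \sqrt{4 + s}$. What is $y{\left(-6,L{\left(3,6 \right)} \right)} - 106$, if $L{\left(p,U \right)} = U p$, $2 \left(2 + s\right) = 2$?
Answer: $-109 - \frac{\sqrt{3}}{3} \approx -109.58$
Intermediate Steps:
$s = -1$ ($s = -2 + \frac{1}{2} \cdot 2 = -2 + 1 = -1$)
$x = \sqrt{3}$ ($x = \sqrt{4 - 1} = \sqrt{3} \approx 1.732$)
$y{\left(J,W \right)} = - \frac{\sqrt{3}}{3} - \frac{J}{4} - \frac{W}{4}$ ($y{\left(J,W \right)} = \frac{\sqrt{3}}{-3} + \frac{J + W}{-4} = \sqrt{3} \left(- \frac{1}{3}\right) + \left(J + W\right) \left(- \frac{1}{4}\right) = - \frac{\sqrt{3}}{3} - \left(\frac{J}{4} + \frac{W}{4}\right) = - \frac{\sqrt{3}}{3} - \frac{J}{4} - \frac{W}{4}$)
$y{\left(-6,L{\left(3,6 \right)} \right)} - 106 = \left(- \frac{\sqrt{3}}{3} - - \frac{3}{2} - \frac{6 \cdot 3}{4}\right) - 106 = \left(- \frac{\sqrt{3}}{3} + \frac{3}{2} - \frac{9}{2}\right) - 106 = \left(-3 - \frac{\sqrt{3}}{3}\right) - 106 = -109 - \frac{\sqrt{3}}{3}$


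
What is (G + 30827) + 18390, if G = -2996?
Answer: 46221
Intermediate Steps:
(G + 30827) + 18390 = (-2996 + 30827) + 18390 = 27831 + 18390 = 46221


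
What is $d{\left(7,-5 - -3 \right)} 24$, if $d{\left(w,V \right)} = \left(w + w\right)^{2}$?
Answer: $4704$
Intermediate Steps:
$d{\left(w,V \right)} = 4 w^{2}$ ($d{\left(w,V \right)} = \left(2 w\right)^{2} = 4 w^{2}$)
$d{\left(7,-5 - -3 \right)} 24 = 4 \cdot 7^{2} \cdot 24 = 4 \cdot 49 \cdot 24 = 196 \cdot 24 = 4704$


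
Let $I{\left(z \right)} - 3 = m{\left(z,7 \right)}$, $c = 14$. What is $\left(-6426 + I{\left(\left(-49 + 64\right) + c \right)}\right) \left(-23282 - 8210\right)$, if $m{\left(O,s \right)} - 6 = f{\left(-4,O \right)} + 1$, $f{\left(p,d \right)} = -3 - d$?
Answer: $203060416$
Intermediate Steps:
$m{\left(O,s \right)} = 4 - O$ ($m{\left(O,s \right)} = 6 + \left(\left(-3 - O\right) + 1\right) = 6 - \left(2 + O\right) = 4 - O$)
$I{\left(z \right)} = 7 - z$ ($I{\left(z \right)} = 3 - \left(-4 + z\right) = 7 - z$)
$\left(-6426 + I{\left(\left(-49 + 64\right) + c \right)}\right) \left(-23282 - 8210\right) = \left(-6426 + \left(7 - \left(\left(-49 + 64\right) + 14\right)\right)\right) \left(-23282 - 8210\right) = \left(-6426 + \left(7 - \left(15 + 14\right)\right)\right) \left(-31492\right) = \left(-6426 + \left(7 - 29\right)\right) \left(-31492\right) = \left(-6426 - 22\right) \left(-31492\right) = \left(-6448\right) \left(-31492\right) = 203060416$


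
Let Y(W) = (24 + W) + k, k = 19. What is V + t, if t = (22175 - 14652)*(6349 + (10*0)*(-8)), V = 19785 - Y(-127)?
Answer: 47783396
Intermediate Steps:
Y(W) = 43 + W (Y(W) = (24 + W) + 19 = 43 + W)
V = 19869 (V = 19785 - (43 - 127) = 19785 - 1*(-84) = 19785 + 84 = 19869)
t = 47763527 (t = 7523*(6349 + 0*(-8)) = 7523*(6349 + 0) = 7523*6349 = 47763527)
V + t = 19869 + 47763527 = 47783396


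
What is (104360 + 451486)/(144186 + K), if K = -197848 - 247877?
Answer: -185282/100513 ≈ -1.8434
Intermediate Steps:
K = -445725
(104360 + 451486)/(144186 + K) = (104360 + 451486)/(144186 - 445725) = 555846/(-301539) = 555846*(-1/301539) = -185282/100513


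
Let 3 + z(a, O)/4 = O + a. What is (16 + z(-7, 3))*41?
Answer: -492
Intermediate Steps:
z(a, O) = -12 + 4*O + 4*a (z(a, O) = -12 + 4*(O + a) = -12 + (4*O + 4*a) = -12 + 4*O + 4*a)
(16 + z(-7, 3))*41 = (16 + (-12 + 4*3 + 4*(-7)))*41 = (16 + (-12 + 12 - 28))*41 = (16 - 28)*41 = -12*41 = -492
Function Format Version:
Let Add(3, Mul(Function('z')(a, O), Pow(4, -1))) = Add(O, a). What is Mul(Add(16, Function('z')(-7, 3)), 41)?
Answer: -492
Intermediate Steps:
Function('z')(a, O) = Add(-12, Mul(4, O), Mul(4, a)) (Function('z')(a, O) = Add(-12, Mul(4, Add(O, a))) = Add(-12, Add(Mul(4, O), Mul(4, a))) = Add(-12, Mul(4, O), Mul(4, a)))
Mul(Add(16, Function('z')(-7, 3)), 41) = Mul(Add(16, Add(-12, Mul(4, 3), Mul(4, -7))), 41) = Mul(Add(16, Add(-12, 12, -28)), 41) = Mul(Add(16, -28), 41) = Mul(-12, 41) = -492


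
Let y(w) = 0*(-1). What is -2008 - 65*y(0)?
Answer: -2008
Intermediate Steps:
y(w) = 0
-2008 - 65*y(0) = -2008 - 65*0 = -2008 + 0 = -2008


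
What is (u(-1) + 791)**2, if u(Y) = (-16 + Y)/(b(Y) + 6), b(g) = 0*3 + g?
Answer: 15507844/25 ≈ 6.2031e+5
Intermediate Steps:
b(g) = g (b(g) = 0 + g = g)
u(Y) = (-16 + Y)/(6 + Y) (u(Y) = (-16 + Y)/(Y + 6) = (-16 + Y)/(6 + Y))
(u(-1) + 791)**2 = ((-16 - 1)/(6 - 1) + 791)**2 = (-17/5 + 791)**2 = (3938/5)**2 = 15507844/25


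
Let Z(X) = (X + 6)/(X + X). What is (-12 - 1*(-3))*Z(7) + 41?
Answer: 457/14 ≈ 32.643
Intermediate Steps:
Z(X) = (6 + X)/(2*X) (Z(X) = (6 + X)/((2*X)) = (6 + X)*(1/(2*X)) = (6 + X)/(2*X))
(-12 - 1*(-3))*Z(7) + 41 = (-12 - 1*(-3))*((1/2)*(6 + 7)/7) + 41 = (-12 + 3)*((1/2)*(1/7)*13) + 41 = -9*13/14 + 41 = -117/14 + 41 = 457/14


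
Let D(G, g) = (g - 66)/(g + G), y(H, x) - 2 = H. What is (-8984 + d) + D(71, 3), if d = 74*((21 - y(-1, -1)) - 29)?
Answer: -714163/74 ≈ -9650.8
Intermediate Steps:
y(H, x) = 2 + H
D(G, g) = (-66 + g)/(G + g)
d = -666 (d = 74*((21 - (2 - 1)) - 29) = 74*((21 - 1*1) - 29) = 74*((21 - 1) - 29) = 74*(20 - 29) = 74*(-9) = -666)
(-8984 + d) + D(71, 3) = (-8984 - 666) + (-66 + 3)/(71 + 3) = -9650 - 63/74 = -714163/74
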